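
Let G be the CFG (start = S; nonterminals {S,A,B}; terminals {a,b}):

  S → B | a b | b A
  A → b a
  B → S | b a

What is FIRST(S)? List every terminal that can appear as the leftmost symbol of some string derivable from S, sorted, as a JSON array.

Compute FIRST by fixpoint:
[1]
  A via A→b a: +{b}
  B via B→b a: +{b}
  S via S→B: +{b}
  S via S→a b: +{a}
  FIRST[S]={a,b}  FIRST[A]={b}  FIRST[B]={b}
[2]
  B via B→S: +{a}
  FIRST[S]={a,b}  FIRST[A]={b}  FIRST[B]={a,b}
[3] done
  FIRST[S]={a,b}  FIRST[A]={b}  FIRST[B]={a,b}

FIRST(S) = ["a", "b"]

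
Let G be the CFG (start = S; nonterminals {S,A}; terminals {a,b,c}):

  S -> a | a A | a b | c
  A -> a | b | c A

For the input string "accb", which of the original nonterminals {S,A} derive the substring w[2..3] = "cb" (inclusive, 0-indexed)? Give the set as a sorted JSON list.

CNF form of G:
  S -> T1 A | T1 T2 | a | c
  A -> T0 A | a | b
  T0 -> c
  T1 -> a
  T2 -> b

CYK fill — only the sub-triangle for w[2..3]:
  cell(2,2) c: {S,T0}  orig:{S}
  cell(3,3) b: {A,T2}  orig:{A}
  cell(2,3) cb: {A}

Original NTs in T[2,3] deriving "cb": ["A"]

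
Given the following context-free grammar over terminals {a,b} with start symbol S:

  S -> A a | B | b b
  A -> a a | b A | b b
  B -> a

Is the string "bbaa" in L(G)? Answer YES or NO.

Convert to CNF:
  S -> A T0 | T1 T1 | a
  A -> T0 T0 | T1 A | T1 T1
  B -> a
  T0 -> a
  T1 -> b

CYK table (by increasing span):
  cell(0,0) b: {T1}  orig:{}
  cell(1,1) b: {T1}  orig:{}
  cell(2,2) a: {B,S,T0}  orig:{B,S}
  cell(3,3) a: {B,S,T0}  orig:{B,S}
  cell(0,1) bb: {A,S}
  cell(1,2) ba: ∅
  cell(2,3) aa: {A}
  cell(0,2) bba: {S}
  cell(1,3) baa: {A}
  cell(0,3) bbaa: {A}

S ∉ T[0,3] ⇒ NO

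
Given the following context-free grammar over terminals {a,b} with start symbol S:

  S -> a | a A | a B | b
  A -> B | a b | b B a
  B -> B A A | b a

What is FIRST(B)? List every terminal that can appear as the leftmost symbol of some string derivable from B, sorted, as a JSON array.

FIRST iteration:
iter 1:
  A via A→a b: +{a}
  A via A→b B a: +{b}
  B via B→b a: +{b}
  S via S→a: +{a}
  S via S→b: +{b}
  S: {a,b}  A: {a,b}  B: {b}
iter 2: done
  S: {a,b}  A: {a,b}  B: {b}

FIRST(B) = ["b"]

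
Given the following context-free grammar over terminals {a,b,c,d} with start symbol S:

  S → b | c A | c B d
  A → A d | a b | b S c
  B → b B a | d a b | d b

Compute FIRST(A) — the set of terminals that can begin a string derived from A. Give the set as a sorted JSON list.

FIRST sets, iterate to fixpoint:
round 1:
  A via A→a b: +{a}
  A via A→b S c: +{b}
  B via B→b B a: +{b}
  B via B→d a b: +{d}
  S via S→b: +{b}
  S via S→c A: +{c}
  S: {b,c}  A: {a,b}  B: {b,d}
round 2: done
  S: {b,c}  A: {a,b}  B: {b,d}

FIRST(A) = ["a", "b"]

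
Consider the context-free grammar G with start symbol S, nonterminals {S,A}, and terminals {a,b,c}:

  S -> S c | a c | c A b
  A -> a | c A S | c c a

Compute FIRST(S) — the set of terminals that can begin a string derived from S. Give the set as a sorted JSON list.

Compute FIRST by fixpoint:
[1]
  A via A→a: +{a}
  A via A→c A S: +{c}
  S via S→a c: +{a}
  S via S→c A b: +{c}
  S: {a,c}  A: {a,c}
[2] (no change)
  S: {a,c}  A: {a,c}

FIRST(S) = ["a", "c"]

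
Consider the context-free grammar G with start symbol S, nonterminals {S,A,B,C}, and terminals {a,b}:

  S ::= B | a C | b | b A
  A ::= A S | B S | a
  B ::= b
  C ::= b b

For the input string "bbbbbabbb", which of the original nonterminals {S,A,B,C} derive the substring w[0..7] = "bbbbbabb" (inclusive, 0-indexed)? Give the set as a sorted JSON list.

Convert to CNF:
  S -> T0 A | T1 C | b
  A -> A S | B S | a
  B -> b
  C -> T0 T0
  T0 -> b
  T1 -> a

CYK table (by increasing span), restricted to cells inside w[0..7]:
  T[0,0] 'b' = {B,S,T0}  orig:{B,S}
  T[1,1] 'b' = {B,S,T0}  orig:{B,S}
  T[2,2] 'b' = {B,S,T0}  orig:{B,S}
  T[3,3] 'b' = {B,S,T0}  orig:{B,S}
  T[4,4] 'b' = {B,S,T0}  orig:{B,S}
  T[5,5] 'a' = {A,T1}  orig:{A}
  T[6,6] 'b' = {B,S,T0}  orig:{B,S}
  T[7,7] 'b' = {B,S,T0}  orig:{B,S}
  T[0,1] 'bb' = {A,C}
  T[1,2] 'bb' = {A,C}
  T[2,3] 'bb' = {A,C}
  T[3,4] 'bb' = {A,C}
  T[4,5] 'ba' = {S}
  T[5,6] 'ab' = {A}
  T[6,7] 'bb' = {A,C}
  T[0,2] 'bbb' = {A,S}
  T[1,3] 'bbb' = {A,S}
  T[2,4] 'bbb' = {A,S}
  T[3,5] 'bba' = {A}
  T[4,6] 'bab' = {S}
  T[5,7] 'abb' = {A,S}
  T[0,3] 'bbbb' = {A,S}
  T[1,4] 'bbbb' = {A,S}
  T[2,5] 'bbba' = {A,S}
  T[3,6] 'bbab' = {A}
  T[4,7] 'babb' = {A,S}
  T[0,4] 'bbbbb' = {A,S}
  T[1,5] 'bbbba' = {A,S}
  T[2,6] 'bbbab' = {A,S}
  T[3,7] 'bbabb' = {A,S}
  T[0,5] 'bbbbba' = {A,S}
  T[1,6] 'bbbbab' = {A,S}
  T[2,7] 'bbbabb' = {A,S}
  T[0,6] 'bbbbbab' = {A,S}
  T[1,7] 'bbbbabb' = {A,S}
  T[0,7] 'bbbbbabb' = {A,S}

Original NTs in T[0,7] deriving "bbbbbabb": ["A", "S"]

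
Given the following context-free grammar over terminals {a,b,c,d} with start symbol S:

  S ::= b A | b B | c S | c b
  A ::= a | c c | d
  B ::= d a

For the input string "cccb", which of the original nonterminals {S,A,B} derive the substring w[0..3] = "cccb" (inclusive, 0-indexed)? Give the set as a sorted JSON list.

Convert to CNF:
  S -> T0 S | T0 T3 | T3 A | T3 B
  A -> T0 T0 | a | d
  B -> T1 T2
  T0 -> c
  T1 -> d
  T2 -> a
  T3 -> b

CYK table (by increasing span) — only the sub-triangle for w[0..3]:
  T[0,0] 'c' = {T0}  orig:{}
  T[1,1] 'c' = {T0}  orig:{}
  T[2,2] 'c' = {T0}  orig:{}
  T[3,3] 'b' = {T3}  orig:{}
  T[0,1] 'cc' = {A}
  T[1,2] 'cc' = {A}
  T[2,3] 'cb' = {S}
  T[0,2] 'ccc' = ∅
  T[1,3] 'ccb' = {S}
  T[0,3] 'cccb' = {S}

Original NTs in T[0,3] deriving "cccb": ["S"]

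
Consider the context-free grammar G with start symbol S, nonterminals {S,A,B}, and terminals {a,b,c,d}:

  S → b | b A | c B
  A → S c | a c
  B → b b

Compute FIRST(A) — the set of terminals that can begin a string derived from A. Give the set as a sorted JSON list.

Compute FIRST by fixpoint:
pass 1:
  A via A→a c: +{a}
  B via B→b b: +{b}
  S via S→b: +{b}
  S via S→c B: +{c}
  S: {b,c}  A: {a}  B: {b}
pass 2:
  A via A→S c: +{b,c}
  S: {b,c}  A: {a,b,c}  B: {b}
pass 3: (stable)
  S: {b,c}  A: {a,b,c}  B: {b}

FIRST(A) = ["a", "b", "c"]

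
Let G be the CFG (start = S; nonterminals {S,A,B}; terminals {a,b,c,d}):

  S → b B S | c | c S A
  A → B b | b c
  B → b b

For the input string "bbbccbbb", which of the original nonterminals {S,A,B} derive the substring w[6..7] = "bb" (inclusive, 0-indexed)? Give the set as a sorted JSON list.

Convert to CNF:
  S -> T0 X2 | T1 X3 | c
  A -> B T0 | T0 T1
  B -> T0 T0
  T0 -> b
  T1 -> c
  X2 -> B S
  X3 -> S A

CYK table (by increasing span) (cells [i..j] with 6 ≤ i ≤ j ≤ 7 only):
  [6..6]={T0}  "b"  orig:{}
  [7..7]={T0}  "b"  orig:{}
  [6..7]={B}  "bb"

Original NTs in T[6,7] deriving "bb": ["B"]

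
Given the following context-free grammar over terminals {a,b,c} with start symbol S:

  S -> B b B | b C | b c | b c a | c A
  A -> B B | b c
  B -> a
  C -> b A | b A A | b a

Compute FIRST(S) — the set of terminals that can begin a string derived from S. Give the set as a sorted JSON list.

Compute FIRST by fixpoint:
iter 1:
  A via A→b c: +{b}
  B via B→a: +{a}
  C via C→b A: +{b}
  S via S→B b B: +{a}
  S via S→b C: +{b}
  S via S→c A: +{c}
  FIRST[S]={a,b,c}  FIRST[A]={b}  FIRST[B]={a}  FIRST[C]={b}
iter 2:
  A via A→B B: +{a}
  FIRST[S]={a,b,c}  FIRST[A]={a,b}  FIRST[B]={a}  FIRST[C]={b}
iter 3: done
  FIRST[S]={a,b,c}  FIRST[A]={a,b}  FIRST[B]={a}  FIRST[C]={b}

FIRST(S) = ["a", "b", "c"]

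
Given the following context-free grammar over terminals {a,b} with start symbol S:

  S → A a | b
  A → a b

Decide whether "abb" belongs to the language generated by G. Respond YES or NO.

Convert to CNF:
  S -> A T0 | b
  A -> T0 T1
  T0 -> a
  T1 -> b

Fill CYK table bottom-up:
  cell(0,0) a: {T0}  orig:{}
  cell(1,1) b: {S,T1}  orig:{S}
  cell(2,2) b: {S,T1}  orig:{S}
  cell(0,1) ab: {A}
  cell(1,2) bb: ∅
  cell(0,2) abb: ∅

S ∉ T[0,2] ⇒ NO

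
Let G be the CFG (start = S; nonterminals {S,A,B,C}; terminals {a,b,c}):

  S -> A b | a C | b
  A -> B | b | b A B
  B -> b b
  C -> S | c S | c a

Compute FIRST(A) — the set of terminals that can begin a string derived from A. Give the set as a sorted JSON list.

FIRST iteration:
[1]
  A via A→b: +{b}
  B via B→b b: +{b}
  C via C→c S: +{c}
  S via S→A b: +{b}
  S via S→a C: +{a}
  S: {a,b}  A: {b}  B: {b}  C: {c}
[2]
  C via C→S: +{a,b}
  S: {a,b}  A: {b}  B: {b}  C: {a,b,c}
[3] — fixpoint
  S: {a,b}  A: {b}  B: {b}  C: {a,b,c}

FIRST(A) = ["b"]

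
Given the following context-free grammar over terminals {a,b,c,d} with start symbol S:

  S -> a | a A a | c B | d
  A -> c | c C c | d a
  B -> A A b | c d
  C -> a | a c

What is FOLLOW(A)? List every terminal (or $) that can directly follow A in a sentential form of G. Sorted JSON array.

FIRST iteration:
pass 1:
  A via A→c: +{c}
  A via A→d a: +{d}
  B via B→A A b: +{c,d}
  C via C→a: +{a}
  S via S→a: +{a}
  S via S→c B: +{c}
  S via S→d: +{d}
  FIRST(S)={a,c,d}  FIRST(A)={c,d}  FIRST(B)={c,d}  FIRST(C)={a}
pass 2: (no change)
  FIRST(S)={a,c,d}  FIRST(A)={c,d}  FIRST(B)={c,d}  FIRST(C)={a}

FOLLOW sets:
seed FOLLOW(S) with $
[1]
  A→c C c: FOLLOW(C) ⊇ FIRST(c) = {c}; new: +{c}
  B→A A b: FOLLOW(A) ⊇ FIRST(A) = {c,d}; new: +{c,d}
  B→A A b: FOLLOW(A) ⊇ FIRST(b) = {b}; new: +{b}
  S→a A a: FOLLOW(A) ⊇ FIRST(a) = {a}; new: +{a}
  S→c B: FOLLOW(B) ⊇ FOLLOW(S) ⊇ {$}; new: +{$}
  FOLLOW[S]={$}  FOLLOW[A]={a,b,c,d}  FOLLOW[B]={$}  FOLLOW[C]={c}
[2] — fixpoint
  FOLLOW[S]={$}  FOLLOW[A]={a,b,c,d}  FOLLOW[B]={$}  FOLLOW[C]={c}

FOLLOW(A) = ["a", "b", "c", "d"]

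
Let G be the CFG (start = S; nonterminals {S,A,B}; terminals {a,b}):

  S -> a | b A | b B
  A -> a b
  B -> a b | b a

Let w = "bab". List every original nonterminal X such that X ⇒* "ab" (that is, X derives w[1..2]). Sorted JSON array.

Convert to CNF:
  S -> T1 A | T1 B | a
  A -> T0 T1
  B -> T0 T1 | T1 T0
  T0 -> a
  T1 -> b

CYK table (by increasing span) — only the sub-triangle for w[1..2]:
  T[1,1] 'a' = {S,T0}  orig:{S}
  T[2,2] 'b' = {T1}  orig:{}
  T[1,2] 'ab' = {A,B}

Original NTs in T[1,2] deriving "ab": ["A", "B"]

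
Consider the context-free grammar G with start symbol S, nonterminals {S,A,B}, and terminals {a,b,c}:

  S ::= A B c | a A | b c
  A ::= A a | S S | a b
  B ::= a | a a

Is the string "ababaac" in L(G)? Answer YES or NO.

CNF form of G:
  S -> A X3 | T0 A | T1 T2
  A -> A T0 | S S | T0 T1
  B -> T0 T0 | a
  T0 -> a
  T1 -> b
  T2 -> c
  X3 -> B T2

CYK fill:
  [0..0]={B,T0}  "a"  orig:{B}
  [1..1]={T1}  "b"  orig:{}
  [2..2]={B,T0}  "a"  orig:{B}
  [3..3]={T1}  "b"  orig:{}
  [4..4]={B,T0}  "a"  orig:{B}
  [5..5]={B,T0}  "a"  orig:{B}
  [6..6]={T2}  "c"  orig:{}
  [0..1]={A}  "ab"
  [1..2]=∅  "ba"
  [2..3]={A}  "ab"
  [3..4]=∅  "ba"
  [4..5]={B}  "aa"
  [5..6]={X3}  "ac"  orig:{}
  [0..2]={A}  "aba"
  [1..3]=∅  "bab"
  [2..4]={A}  "aba"
  [3..5]=∅  "baa"
  [4..6]={X3}  "aac"  orig:{}
  [0..3]=∅  "abab"
  [1..4]=∅  "baba"
  [2..5]={A}  "abaa"
  [3..6]=∅  "baac"
  [0..4]=∅  "ababa"
  [1..5]=∅  "babaa"
  [2..6]={S}  "abaac"
  [0..5]=∅  "ababaa"
  [1..6]=∅  "babaac"
  [0..6]=∅  "ababaac"

S ∉ T[0,6] ⇒ NO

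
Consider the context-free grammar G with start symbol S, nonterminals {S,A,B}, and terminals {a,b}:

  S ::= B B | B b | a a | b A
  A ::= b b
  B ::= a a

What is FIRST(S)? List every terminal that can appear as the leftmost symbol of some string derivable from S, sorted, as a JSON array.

FIRST iteration:
[1]
  A via A→b b: +{b}
  B via B→a a: +{a}
  S via S→B B: +{a}
  S via S→b A: +{b}
  FIRST(S)={a,b}  FIRST(A)={b}  FIRST(B)={a}
[2] (no change)
  FIRST(S)={a,b}  FIRST(A)={b}  FIRST(B)={a}

FIRST(S) = ["a", "b"]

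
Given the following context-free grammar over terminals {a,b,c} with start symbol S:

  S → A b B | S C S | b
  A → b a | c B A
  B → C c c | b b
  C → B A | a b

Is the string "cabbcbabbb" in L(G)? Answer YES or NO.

Convert to CNF:
  S -> A X5 | S X6 | b
  A -> T0 T1 | T2 X3
  B -> C X4 | T0 T0
  C -> B A | T1 T0
  T0 -> b
  T1 -> a
  T2 -> c
  X3 -> B A
  X4 -> T2 T2
  X5 -> T0 B
  X6 -> C S

CYK table (by increasing span):
  [0..0]={T2}  "c"  orig:{}
  [1..1]={T1}  "a"  orig:{}
  [2..2]={S,T0}  "b"  orig:{S}
  [3..3]={S,T0}  "b"  orig:{S}
  [4..4]={T2}  "c"  orig:{}
  [5..5]={S,T0}  "b"  orig:{S}
  [6..6]={T1}  "a"  orig:{}
  [7..7]={S,T0}  "b"  orig:{S}
  [8..8]={S,T0}  "b"  orig:{S}
  [9..9]={S,T0}  "b"  orig:{S}
  [0..1]=∅  "ca"
  [1..2]={C}  "ab"
  [2..3]={B}  "bb"
  [3..4]=∅  "bc"
  [4..5]=∅  "cb"
  [5..6]={A}  "ba"
  [6..7]={C}  "ab"
  [7..8]={B}  "bb"
  [8..9]={B}  "bb"
  [0..2]=∅  "cab"
  [1..3]={X6}  "abb"  orig:{}
  [2..4]=∅  "bbc"
  [3..5]=∅  "bcb"
  [4..6]=∅  "cba"
  [5..7]=∅  "bab"
  [6..8]={X6}  "abb"  orig:{}
  [7..9]={X5}  "bbb"  orig:{}
  [0..3]=∅  "cabb"
  [1..4]=∅  "abbc"
  [2..5]=∅  "bbcb"
  [3..6]=∅  "bcba"
  [4..7]=∅  "cbab"
  [5..8]={S}  "babb"
  [6..9]=∅  "abbb"
  [0..4]=∅  "cabbc"
  [1..5]=∅  "abbcb"
  [2..6]=∅  "bbcba"
  [3..7]=∅  "bcbab"
  [4..8]=∅  "cbabb"
  [5..9]={S}  "babbb"
  [0..5]=∅  "cabbcb"
  [1..6]=∅  "abbcba"
  [2..7]=∅  "bbcbab"
  [3..8]=∅  "bcbabb"
  [4..9]=∅  "cbabbb"
  [0..6]=∅  "cabbcba"
  [1..7]=∅  "abbcbab"
  [2..8]=∅  "bbcbabb"
  [3..9]=∅  "bcbabbb"
  [0..7]=∅  "cabbcbab"
  [1..8]=∅  "abbcbabb"
  [2..9]=∅  "bbcbabbb"
  [0..8]=∅  "cabbcbabb"
  [1..9]=∅  "abbcbabbb"
  [0..9]=∅  "cabbcbabbb"

S ∉ T[0,9] ⇒ NO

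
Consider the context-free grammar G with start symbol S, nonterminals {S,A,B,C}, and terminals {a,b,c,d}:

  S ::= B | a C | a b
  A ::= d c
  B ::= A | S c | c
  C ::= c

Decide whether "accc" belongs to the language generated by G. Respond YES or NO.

Convert to CNF:
  S -> S T1 | T0 T1 | T2 C | T2 T3 | c
  A -> T0 T1
  B -> S T1 | T0 T1 | c
  C -> c
  T0 -> d
  T1 -> c
  T2 -> a
  T3 -> b

Fill CYK table bottom-up:
  [0..0]={T2}  "a"  orig:{}
  [1..1]={B,C,S,T1}  "c"  orig:{B,C,S}
  [2..2]={B,C,S,T1}  "c"  orig:{B,C,S}
  [3..3]={B,C,S,T1}  "c"  orig:{B,C,S}
  [0..1]={S}  "ac"
  [1..2]={B,S}  "cc"
  [2..3]={B,S}  "cc"
  [0..2]={B,S}  "acc"
  [1..3]={B,S}  "ccc"
  [0..3]={B,S}  "accc"

S ∈ T[0,3] ⇒ YES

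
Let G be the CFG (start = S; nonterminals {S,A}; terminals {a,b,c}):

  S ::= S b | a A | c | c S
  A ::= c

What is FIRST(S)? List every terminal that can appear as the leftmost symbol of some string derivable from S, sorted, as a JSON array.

FIRST sets, iterate to fixpoint:
pass 1:
  A via A→c: +{c}
  S via S→a A: +{a}
  S via S→c: +{c}
  S: {a,c}  A: {c}
pass 2: (stable)
  S: {a,c}  A: {c}

FIRST(S) = ["a", "c"]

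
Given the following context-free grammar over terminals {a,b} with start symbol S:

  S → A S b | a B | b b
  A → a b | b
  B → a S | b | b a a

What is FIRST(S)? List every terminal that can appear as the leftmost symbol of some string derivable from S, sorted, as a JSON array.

Compute FIRST by fixpoint:
iter 1:
  A via A→a b: +{a}
  A via A→b: +{b}
  B via B→a S: +{a}
  B via B→b: +{b}
  S via S→A S b: +{a,b}
  FIRST[S]={a,b}  FIRST[A]={a,b}  FIRST[B]={a,b}
iter 2: — fixpoint
  FIRST[S]={a,b}  FIRST[A]={a,b}  FIRST[B]={a,b}

FIRST(S) = ["a", "b"]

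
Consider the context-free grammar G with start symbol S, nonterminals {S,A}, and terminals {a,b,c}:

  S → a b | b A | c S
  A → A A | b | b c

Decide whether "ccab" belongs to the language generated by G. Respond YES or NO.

Convert to CNF:
  S -> T0 A | T1 S | T2 T0
  A -> A A | T0 T1 | b
  T0 -> b
  T1 -> c
  T2 -> a

CYK table (by increasing span):
  T[0,0] 'c' = {T1}  orig:{}
  T[1,1] 'c' = {T1}  orig:{}
  T[2,2] 'a' = {T2}  orig:{}
  T[3,3] 'b' = {A,T0}  orig:{A}
  T[0,1] 'cc' = ∅
  T[1,2] 'ca' = ∅
  T[2,3] 'ab' = {S}
  T[0,2] 'cca' = ∅
  T[1,3] 'cab' = {S}
  T[0,3] 'ccab' = {S}

S ∈ T[0,3] ⇒ YES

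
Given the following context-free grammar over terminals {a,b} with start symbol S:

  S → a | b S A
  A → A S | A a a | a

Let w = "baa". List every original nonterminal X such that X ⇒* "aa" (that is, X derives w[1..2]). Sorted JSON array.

Convert to CNF:
  S -> T1 X3 | a
  A -> A S | A X2 | a
  T0 -> a
  T1 -> b
  X2 -> T0 T0
  X3 -> S A

CYK fill — only the sub-triangle for w[1..2]:
  [1..1]={A,S,T0}  "a"  orig:{A,S}
  [2..2]={A,S,T0}  "a"  orig:{A,S}
  [1..2]={A,X2,X3}  "aa"  orig:{A}

Original NTs in T[1,2] deriving "aa": ["A"]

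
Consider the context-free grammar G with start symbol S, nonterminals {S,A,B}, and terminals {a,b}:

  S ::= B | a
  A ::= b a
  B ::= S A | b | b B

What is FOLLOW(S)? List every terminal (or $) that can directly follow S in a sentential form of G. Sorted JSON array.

FIRST iteration:
iter 1:
  A via A→b a: +{b}
  B via B→b: +{b}
  S via S→B: +{b}
  S via S→a: +{a}
  FIRST(S)={a,b}  FIRST(A)={b}  FIRST(B)={b}
iter 2:
  B via B→S A: +{a}
  FIRST(S)={a,b}  FIRST(A)={b}  FIRST(B)={a,b}
iter 3: done
  FIRST(S)={a,b}  FIRST(A)={b}  FIRST(B)={a,b}

FOLLOW iteration:
initialize: $ ∈ FOLLOW(S)
round 1:
  B→S A: FOLLOW(S) ⊇ FIRST(A) = {b}; new: +{b}
  S→B: FOLLOW(B) ⊇ FOLLOW(S) ⊇ {$,b}; new: +{$,b}
  FOLLOW[S]={$,b}  FOLLOW[A]={}  FOLLOW[B]={$,b}
round 2:
  B→S A: FOLLOW(A) ⊇ FOLLOW(B) ⊇ {$,b}; new: +{$,b}
  FOLLOW[S]={$,b}  FOLLOW[A]={$,b}  FOLLOW[B]={$,b}
round 3: (no change)
  FOLLOW[S]={$,b}  FOLLOW[A]={$,b}  FOLLOW[B]={$,b}

FOLLOW(S) = ["$", "b"]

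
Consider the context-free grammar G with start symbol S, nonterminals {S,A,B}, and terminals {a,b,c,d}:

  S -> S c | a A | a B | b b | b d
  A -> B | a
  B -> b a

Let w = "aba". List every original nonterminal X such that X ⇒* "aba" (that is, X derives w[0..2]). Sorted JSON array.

Convert to CNF:
  S -> S T2 | T0 T0 | T0 T3 | T1 A | T1 B
  A -> T0 T1 | a
  B -> T0 T1
  T0 -> b
  T1 -> a
  T2 -> c
  T3 -> d

CYK fill (cells [i..j] with 0 ≤ i ≤ j ≤ 2 only):
  T[0,0] 'a' = {A,T1}  orig:{A}
  T[1,1] 'b' = {T0}  orig:{}
  T[2,2] 'a' = {A,T1}  orig:{A}
  T[0,1] 'ab' = ∅
  T[1,2] 'ba' = {A,B}
  T[0,2] 'aba' = {S}

Original NTs in T[0,2] deriving "aba": ["S"]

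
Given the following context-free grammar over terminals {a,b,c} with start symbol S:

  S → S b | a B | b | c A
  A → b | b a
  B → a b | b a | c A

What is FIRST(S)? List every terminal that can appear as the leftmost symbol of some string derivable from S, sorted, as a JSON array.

FIRST sets, iterate to fixpoint:
[1]
  A via A→b: +{b}
  B via B→a b: +{a}
  B via B→b a: +{b}
  B via B→c A: +{c}
  S via S→a B: +{a}
  S via S→b: +{b}
  S via S→c A: +{c}
  FIRST[S]={a,b,c}  FIRST[A]={b}  FIRST[B]={a,b,c}
[2] done
  FIRST[S]={a,b,c}  FIRST[A]={b}  FIRST[B]={a,b,c}

FIRST(S) = ["a", "b", "c"]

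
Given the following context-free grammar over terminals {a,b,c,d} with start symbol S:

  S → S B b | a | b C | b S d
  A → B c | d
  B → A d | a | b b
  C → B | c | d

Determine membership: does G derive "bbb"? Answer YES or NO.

CNF form of G:
  S -> S X3 | T2 C | T2 X4 | a
  A -> B T0 | d
  B -> A T1 | T2 T2 | a
  C -> A T1 | T2 T2 | a | c | d
  T0 -> c
  T1 -> d
  T2 -> b
  X3 -> B T2
  X4 -> S T1

CYK fill:
  cell(0,0) b: {T2}  orig:{}
  cell(1,1) b: {T2}  orig:{}
  cell(2,2) b: {T2}  orig:{}
  cell(0,1) bb: {B,C}
  cell(1,2) bb: {B,C}
  cell(0,2) bbb: {S,X3}  orig:{S}

S ∈ T[0,2] ⇒ YES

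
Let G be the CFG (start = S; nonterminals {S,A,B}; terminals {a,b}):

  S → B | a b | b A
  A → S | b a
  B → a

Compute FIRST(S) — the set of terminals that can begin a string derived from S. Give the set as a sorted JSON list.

FIRST iteration:
iter 1:
  A via A→b a: +{b}
  B via B→a: +{a}
  S via S→B: +{a}
  S via S→b A: +{b}
  FIRST[S]={a,b}  FIRST[A]={b}  FIRST[B]={a}
iter 2:
  A via A→S: +{a}
  FIRST[S]={a,b}  FIRST[A]={a,b}  FIRST[B]={a}
iter 3: done
  FIRST[S]={a,b}  FIRST[A]={a,b}  FIRST[B]={a}

FIRST(S) = ["a", "b"]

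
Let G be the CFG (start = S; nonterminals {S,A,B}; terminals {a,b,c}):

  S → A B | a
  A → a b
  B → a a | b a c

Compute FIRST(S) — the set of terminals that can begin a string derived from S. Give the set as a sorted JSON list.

FIRST sets, iterate to fixpoint:
iter 1:
  A via A→a b: +{a}
  B via B→a a: +{a}
  B via B→b a c: +{b}
  S via S→A B: +{a}
  FIRST[S]={a}  FIRST[A]={a}  FIRST[B]={a,b}
iter 2: (stable)
  FIRST[S]={a}  FIRST[A]={a}  FIRST[B]={a,b}

FIRST(S) = ["a"]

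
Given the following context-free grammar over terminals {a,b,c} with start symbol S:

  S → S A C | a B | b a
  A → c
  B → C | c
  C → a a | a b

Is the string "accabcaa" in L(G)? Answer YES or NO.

CNF form of G:
  S -> S X2 | T0 B | T1 T0
  A -> c
  B -> T0 T0 | T0 T1 | c
  C -> T0 T0 | T0 T1
  T0 -> a
  T1 -> b
  X2 -> A C

Fill CYK table bottom-up:
  T[0,0] 'a' = {T0}  orig:{}
  T[1,1] 'c' = {A,B}
  T[2,2] 'c' = {A,B}
  T[3,3] 'a' = {T0}  orig:{}
  T[4,4] 'b' = {T1}  orig:{}
  T[5,5] 'c' = {A,B}
  T[6,6] 'a' = {T0}  orig:{}
  T[7,7] 'a' = {T0}  orig:{}
  T[0,1] 'ac' = {S}
  T[1,2] 'cc' = ∅
  T[2,3] 'ca' = ∅
  T[3,4] 'ab' = {B,C}
  T[4,5] 'bc' = ∅
  T[5,6] 'ca' = ∅
  T[6,7] 'aa' = {B,C}
  T[0,2] 'acc' = ∅
  T[1,3] 'cca' = ∅
  T[2,4] 'cab' = {X2}  orig:{}
  T[3,5] 'abc' = ∅
  T[4,6] 'bca' = ∅
  T[5,7] 'caa' = {X2}  orig:{}
  T[0,3] 'acca' = ∅
  T[1,4] 'ccab' = ∅
  T[2,5] 'cabc' = ∅
  T[3,6] 'abca' = ∅
  T[4,7] 'bcaa' = ∅
  T[0,4] 'accab' = {S}
  T[1,5] 'ccabc' = ∅
  T[2,6] 'cabca' = ∅
  T[3,7] 'abcaa' = ∅
  T[0,5] 'accabc' = ∅
  T[1,6] 'ccabca' = ∅
  T[2,7] 'cabcaa' = ∅
  T[0,6] 'accabca' = ∅
  T[1,7] 'ccabcaa' = ∅
  T[0,7] 'accabcaa' = {S}

S ∈ T[0,7] ⇒ YES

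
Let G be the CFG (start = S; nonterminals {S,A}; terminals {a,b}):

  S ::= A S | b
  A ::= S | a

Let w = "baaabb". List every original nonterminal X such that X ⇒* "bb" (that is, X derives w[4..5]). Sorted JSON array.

CNF form of G:
  S -> A S | b
  A -> A S | a | b

Fill CYK table bottom-up, restricted to cells inside w[4..5]:
  [4..4]={A,S}  "b"
  [5..5]={A,S}  "b"
  [4..5]={A,S}  "bb"

Original NTs in T[4,5] deriving "bb": ["A", "S"]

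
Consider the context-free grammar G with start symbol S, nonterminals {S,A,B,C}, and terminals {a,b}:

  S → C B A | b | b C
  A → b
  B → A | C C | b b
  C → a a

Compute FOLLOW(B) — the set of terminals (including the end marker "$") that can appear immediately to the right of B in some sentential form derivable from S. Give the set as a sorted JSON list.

Compute FIRST by fixpoint:
[1]
  A via A→b: +{b}
  B via B→A: +{b}
  C via C→a a: +{a}
  S via S→C B A: +{a}
  S via S→b: +{b}
  FIRST(S)={a,b}  FIRST(A)={b}  FIRST(B)={b}  FIRST(C)={a}
[2]
  B via B→C C: +{a}
  FIRST(S)={a,b}  FIRST(A)={b}  FIRST(B)={a,b}  FIRST(C)={a}
[3] done
  FIRST(S)={a,b}  FIRST(A)={b}  FIRST(B)={a,b}  FIRST(C)={a}

FOLLOW iteration:
initialize: $ ∈ FOLLOW(S)
[1]
  B→C C: FOLLOW(C) ⊇ FIRST(C) = {a}; new: +{a}
  S→C B A: FOLLOW(C) ⊇ FIRST(B) = {a,b}; new: +{b}
  S→C B A: FOLLOW(B) ⊇ FIRST(A) = {b}; new: +{b}
  S→C B A: FOLLOW(A) ⊇ FOLLOW(S) ⊇ {$}; new: +{$}
  S→b C: FOLLOW(C) ⊇ FOLLOW(S) ⊇ {$}; new: +{$}
  FOLLOW(S)={$}  FOLLOW(A)={$}  FOLLOW(B)={b}  FOLLOW(C)={$,a,b}
[2]
  B→A: FOLLOW(A) ⊇ FOLLOW(B) ⊇ {b}; new: +{b}
  FOLLOW(S)={$}  FOLLOW(A)={$,b}  FOLLOW(B)={b}  FOLLOW(C)={$,a,b}
[3] (no change)
  FOLLOW(S)={$}  FOLLOW(A)={$,b}  FOLLOW(B)={b}  FOLLOW(C)={$,a,b}

FOLLOW(B) = ["b"]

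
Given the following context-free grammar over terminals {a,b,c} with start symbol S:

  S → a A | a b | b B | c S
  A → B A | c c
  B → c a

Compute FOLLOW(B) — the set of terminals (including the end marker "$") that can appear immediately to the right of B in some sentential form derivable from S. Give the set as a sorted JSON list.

FIRST iteration:
[1]
  A via A→c c: +{c}
  B via B→c a: +{c}
  S via S→a A: +{a}
  S via S→b B: +{b}
  S via S→c S: +{c}
  FIRST(S)={a,b,c}  FIRST(A)={c}  FIRST(B)={c}
[2] — fixpoint
  FIRST(S)={a,b,c}  FIRST(A)={c}  FIRST(B)={c}

FOLLOW sets:
initialize: $ ∈ FOLLOW(S)
[1]
  A→B A: FOLLOW(B) ⊇ FIRST(A) = {c}; new: +{c}
  S→a A: FOLLOW(A) ⊇ FOLLOW(S) ⊇ {$}; new: +{$}
  S→b B: FOLLOW(B) ⊇ FOLLOW(S) ⊇ {$}; new: +{$}
  FOLLOW[S]={$}  FOLLOW[A]={$}  FOLLOW[B]={$,c}
[2] — fixpoint
  FOLLOW[S]={$}  FOLLOW[A]={$}  FOLLOW[B]={$,c}

FOLLOW(B) = ["$", "c"]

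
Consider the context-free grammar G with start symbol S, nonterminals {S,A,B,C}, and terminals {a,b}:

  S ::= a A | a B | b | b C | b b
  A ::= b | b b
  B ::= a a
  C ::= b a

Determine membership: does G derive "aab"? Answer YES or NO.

Convert to CNF:
  S -> T0 C | T0 T0 | T1 A | T1 B | b
  A -> T0 T0 | b
  B -> T1 T1
  C -> T0 T1
  T0 -> b
  T1 -> a

Fill CYK table bottom-up:
  [0..0]={T1}  "a"  orig:{}
  [1..1]={T1}  "a"  orig:{}
  [2..2]={A,S,T0}  "b"  orig:{A,S}
  [0..1]={B}  "aa"
  [1..2]={S}  "ab"
  [0..2]=∅  "aab"

S ∉ T[0,2] ⇒ NO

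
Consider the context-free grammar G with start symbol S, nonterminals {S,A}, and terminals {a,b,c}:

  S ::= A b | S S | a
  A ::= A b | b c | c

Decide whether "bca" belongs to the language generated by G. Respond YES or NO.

Convert to CNF:
  S -> A T0 | S S | a
  A -> A T0 | T0 T1 | c
  T0 -> b
  T1 -> c

CYK table (by increasing span):
  [0..0]={T0}  "b"  orig:{}
  [1..1]={A,T1}  "c"  orig:{A}
  [2..2]={S}  "a"
  [0..1]={A}  "bc"
  [1..2]=∅  "ca"
  [0..2]=∅  "bca"

S ∉ T[0,2] ⇒ NO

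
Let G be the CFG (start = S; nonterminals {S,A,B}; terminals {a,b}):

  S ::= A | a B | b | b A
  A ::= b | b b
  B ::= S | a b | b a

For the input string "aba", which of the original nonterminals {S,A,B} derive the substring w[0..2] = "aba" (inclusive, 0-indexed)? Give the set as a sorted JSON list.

CNF form of G:
  S -> T0 A | T0 T0 | T1 B | b
  A -> T0 T0 | b
  B -> T0 A | T0 T0 | T0 T1 | T1 B | T1 T0 | b
  T0 -> b
  T1 -> a

Fill CYK table bottom-up (cells [i..j] with 0 ≤ i ≤ j ≤ 2 only):
  T[0,0] 'a' = {T1}  orig:{}
  T[1,1] 'b' = {A,B,S,T0}  orig:{A,B,S}
  T[2,2] 'a' = {T1}  orig:{}
  T[0,1] 'ab' = {B,S}
  T[1,2] 'ba' = {B}
  T[0,2] 'aba' = {B,S}

Original NTs in T[0,2] deriving "aba": ["B", "S"]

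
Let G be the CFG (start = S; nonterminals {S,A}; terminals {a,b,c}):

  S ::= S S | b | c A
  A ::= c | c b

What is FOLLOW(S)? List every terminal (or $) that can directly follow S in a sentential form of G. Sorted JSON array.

FIRST sets, iterate to fixpoint:
pass 1:
  A via A→c: +{c}
  S via S→b: +{b}
  S via S→c A: +{c}
  S: {b,c}  A: {c}
pass 2: (stable)
  S: {b,c}  A: {c}

Compute FOLLOW by fixpoint:
seed FOLLOW(S) with $
pass 1:
  S→S S: FOLLOW(S) ⊇ FIRST(S) = {b,c}; new: +{b,c}
  S→c A: FOLLOW(A) ⊇ FOLLOW(S) ⊇ {$,b,c}; new: +{$,b,c}
  FOLLOW(S)={$,b,c}  FOLLOW(A)={$,b,c}
pass 2: done
  FOLLOW(S)={$,b,c}  FOLLOW(A)={$,b,c}

FOLLOW(S) = ["$", "b", "c"]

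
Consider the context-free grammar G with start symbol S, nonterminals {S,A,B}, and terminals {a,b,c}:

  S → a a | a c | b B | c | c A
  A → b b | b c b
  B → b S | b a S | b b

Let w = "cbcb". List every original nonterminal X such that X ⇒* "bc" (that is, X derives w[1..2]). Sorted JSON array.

Convert to CNF:
  S -> T0 B | T1 A | T2 T1 | T2 T2 | c
  A -> T0 T0 | T0 X3
  B -> T0 S | T0 T0 | T0 X4
  T0 -> b
  T1 -> c
  T2 -> a
  X3 -> T1 T0
  X4 -> T2 S

CYK table (by increasing span), restricted to cells inside w[1..2]:
  T[1,1] 'b' = {T0}  orig:{}
  T[2,2] 'c' = {S,T1}  orig:{S}
  T[1,2] 'bc' = {B}

Original NTs in T[1,2] deriving "bc": ["B"]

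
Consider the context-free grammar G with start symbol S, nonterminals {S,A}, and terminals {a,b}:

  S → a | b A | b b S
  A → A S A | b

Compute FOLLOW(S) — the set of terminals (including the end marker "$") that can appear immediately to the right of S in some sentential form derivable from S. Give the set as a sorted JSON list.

FIRST iteration:
iter 1:
  A via A→b: +{b}
  S via S→a: +{a}
  S via S→b A: +{b}
  FIRST[S]={a,b}  FIRST[A]={b}
iter 2: — fixpoint
  FIRST[S]={a,b}  FIRST[A]={b}

FOLLOW iteration:
seed FOLLOW(S) with $
iter 1:
  A→A S A: FOLLOW(A) ⊇ FIRST(S) = {a,b}; new: +{a,b}
  A→A S A: FOLLOW(S) ⊇ FIRST(A) = {b}; new: +{b}
  S→b A: FOLLOW(A) ⊇ FOLLOW(S) ⊇ {$,b}; new: +{$}
  FOLLOW[S]={$,b}  FOLLOW[A]={$,a,b}
iter 2: — fixpoint
  FOLLOW[S]={$,b}  FOLLOW[A]={$,a,b}

FOLLOW(S) = ["$", "b"]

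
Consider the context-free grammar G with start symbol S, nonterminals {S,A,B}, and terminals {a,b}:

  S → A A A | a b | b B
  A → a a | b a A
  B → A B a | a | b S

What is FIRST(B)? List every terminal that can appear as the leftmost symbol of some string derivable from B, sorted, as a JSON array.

FIRST iteration:
pass 1:
  A via A→a a: +{a}
  A via A→b a A: +{b}
  B via B→A B a: +{a,b}
  S via S→A A A: +{a,b}
  S: {a,b}  A: {a,b}  B: {a,b}
pass 2: — fixpoint
  S: {a,b}  A: {a,b}  B: {a,b}

FIRST(B) = ["a", "b"]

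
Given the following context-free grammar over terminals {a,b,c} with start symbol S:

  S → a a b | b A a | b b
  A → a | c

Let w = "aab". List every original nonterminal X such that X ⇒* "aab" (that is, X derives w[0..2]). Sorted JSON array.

Convert to CNF:
  S -> T0 X2 | T1 T1 | T1 X3
  A -> a | c
  T0 -> a
  T1 -> b
  X2 -> T0 T1
  X3 -> A T0

CYK table (by increasing span) (cells [i..j] with 0 ≤ i ≤ j ≤ 2 only):
  cell(0,0) a: {A,T0}  orig:{A}
  cell(1,1) a: {A,T0}  orig:{A}
  cell(2,2) b: {T1}  orig:{}
  cell(0,1) aa: {X3}  orig:{}
  cell(1,2) ab: {X2}  orig:{}
  cell(0,2) aab: {S}

Original NTs in T[0,2] deriving "aab": ["S"]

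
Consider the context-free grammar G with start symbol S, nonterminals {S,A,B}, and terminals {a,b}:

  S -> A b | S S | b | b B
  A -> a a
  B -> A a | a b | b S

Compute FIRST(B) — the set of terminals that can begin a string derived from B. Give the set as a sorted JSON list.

FIRST sets, iterate to fixpoint:
round 1:
  A via A→a a: +{a}
  B via B→A a: +{a}
  B via B→b S: +{b}
  S via S→A b: +{a}
  S via S→b: +{b}
  FIRST(S)={a,b}  FIRST(A)={a}  FIRST(B)={a,b}
round 2: done
  FIRST(S)={a,b}  FIRST(A)={a}  FIRST(B)={a,b}

FIRST(B) = ["a", "b"]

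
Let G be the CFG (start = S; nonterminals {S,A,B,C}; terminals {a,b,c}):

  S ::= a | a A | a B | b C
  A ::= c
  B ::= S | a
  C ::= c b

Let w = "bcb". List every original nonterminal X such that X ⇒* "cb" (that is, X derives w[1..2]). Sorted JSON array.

CNF form of G:
  S -> T0 A | T0 B | T1 C | a
  A -> c
  B -> T0 A | T0 B | T1 C | a
  C -> T2 T1
  T0 -> a
  T1 -> b
  T2 -> c

CYK fill (cells [i..j] with 1 ≤ i ≤ j ≤ 2 only):
  T[1,1] 'c' = {A,T2}  orig:{A}
  T[2,2] 'b' = {T1}  orig:{}
  T[1,2] 'cb' = {C}

Original NTs in T[1,2] deriving "cb": ["C"]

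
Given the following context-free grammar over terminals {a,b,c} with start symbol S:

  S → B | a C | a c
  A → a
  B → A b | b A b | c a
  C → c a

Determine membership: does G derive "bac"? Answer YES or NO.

CNF form of G:
  S -> A T0 | T0 X4 | T1 T2 | T2 C | T2 T1
  A -> a
  B -> A T0 | T0 X3 | T1 T2
  C -> T1 T2
  T0 -> b
  T1 -> c
  T2 -> a
  X3 -> A T0
  X4 -> A T0

CYK table (by increasing span):
  cell(0,0) b: {T0}  orig:{}
  cell(1,1) a: {A,T2}  orig:{A}
  cell(2,2) c: {T1}  orig:{}
  cell(0,1) ba: ∅
  cell(1,2) ac: {S}
  cell(0,2) bac: ∅

S ∉ T[0,2] ⇒ NO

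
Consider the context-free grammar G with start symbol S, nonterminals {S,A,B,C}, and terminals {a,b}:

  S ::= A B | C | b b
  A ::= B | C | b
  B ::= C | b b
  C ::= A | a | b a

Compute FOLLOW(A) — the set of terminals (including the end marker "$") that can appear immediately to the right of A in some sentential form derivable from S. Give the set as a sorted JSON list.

FIRST sets, iterate to fixpoint:
round 1:
  A via A→b: +{b}
  B via B→b b: +{b}
  C via C→A: +{b}
  C via C→a: +{a}
  S via S→A B: +{b}
  S via S→C: +{a}
  S: {a,b}  A: {b}  B: {b}  C: {a,b}
round 2:
  A via A→C: +{a}
  B via B→C: +{a}
  S: {a,b}  A: {a,b}  B: {a,b}  C: {a,b}
round 3: — fixpoint
  S: {a,b}  A: {a,b}  B: {a,b}  C: {a,b}

FOLLOW iteration:
FOLLOW(S) := {$}
pass 1:
  S→A B: FOLLOW(A) ⊇ FIRST(B) = {a,b}; new: +{a,b}
  S→A B: FOLLOW(B) ⊇ FOLLOW(S) ⊇ {$}; new: +{$}
  S→C: FOLLOW(C) ⊇ FOLLOW(S) ⊇ {$}; new: +{$}
  S: {$}  A: {a,b}  B: {$}  C: {$}
pass 2:
  A→B: FOLLOW(B) ⊇ FOLLOW(A) ⊇ {a,b}; new: +{a,b}
  A→C: FOLLOW(C) ⊇ FOLLOW(A) ⊇ {a,b}; new: +{a,b}
  C→A: FOLLOW(A) ⊇ FOLLOW(C) ⊇ {$,a,b}; new: +{$}
  S: {$}  A: {$,a,b}  B: {$,a,b}  C: {$,a,b}
pass 3: (stable)
  S: {$}  A: {$,a,b}  B: {$,a,b}  C: {$,a,b}

FOLLOW(A) = ["$", "a", "b"]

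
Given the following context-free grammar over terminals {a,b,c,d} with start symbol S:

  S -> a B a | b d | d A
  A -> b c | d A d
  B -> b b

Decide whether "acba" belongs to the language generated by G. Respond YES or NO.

CNF form of G:
  S -> T0 T2 | T2 A | T3 X5
  A -> T0 T1 | T2 X4
  B -> T0 T0
  T0 -> b
  T1 -> c
  T2 -> d
  T3 -> a
  X4 -> A T2
  X5 -> B T3

Fill CYK table bottom-up:
  [0..0]={T3}  "a"  orig:{}
  [1..1]={T1}  "c"  orig:{}
  [2..2]={T0}  "b"  orig:{}
  [3..3]={T3}  "a"  orig:{}
  [0..1]=∅  "ac"
  [1..2]=∅  "cb"
  [2..3]=∅  "ba"
  [0..2]=∅  "acb"
  [1..3]=∅  "cba"
  [0..3]=∅  "acba"

S ∉ T[0,3] ⇒ NO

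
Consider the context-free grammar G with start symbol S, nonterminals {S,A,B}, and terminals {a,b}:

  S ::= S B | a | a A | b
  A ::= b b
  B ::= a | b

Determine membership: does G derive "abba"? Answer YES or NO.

CNF form of G:
  S -> S B | T1 A | a | b
  A -> T0 T0
  B -> a | b
  T0 -> b
  T1 -> a

CYK table (by increasing span):
  T[0,0] 'a' = {B,S,T1}  orig:{B,S}
  T[1,1] 'b' = {B,S,T0}  orig:{B,S}
  T[2,2] 'b' = {B,S,T0}  orig:{B,S}
  T[3,3] 'a' = {B,S,T1}  orig:{B,S}
  T[0,1] 'ab' = {S}
  T[1,2] 'bb' = {A,S}
  T[2,3] 'ba' = {S}
  T[0,2] 'abb' = {S}
  T[1,3] 'bba' = {S}
  T[0,3] 'abba' = {S}

S ∈ T[0,3] ⇒ YES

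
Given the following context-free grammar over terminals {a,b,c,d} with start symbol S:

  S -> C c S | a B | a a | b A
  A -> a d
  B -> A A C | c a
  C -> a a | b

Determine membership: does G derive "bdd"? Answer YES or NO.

CNF form of G:
  S -> C X5 | T0 B | T0 T0 | T3 A
  A -> T0 T1
  B -> A X4 | T2 T0
  C -> T0 T0 | b
  T0 -> a
  T1 -> d
  T2 -> c
  T3 -> b
  X4 -> A C
  X5 -> T2 S

Fill CYK table bottom-up:
  [0..0]={C,T3}  "b"  orig:{C}
  [1..1]={T1}  "d"  orig:{}
  [2..2]={T1}  "d"  orig:{}
  [0..1]=∅  "bd"
  [1..2]=∅  "dd"
  [0..2]=∅  "bdd"

S ∉ T[0,2] ⇒ NO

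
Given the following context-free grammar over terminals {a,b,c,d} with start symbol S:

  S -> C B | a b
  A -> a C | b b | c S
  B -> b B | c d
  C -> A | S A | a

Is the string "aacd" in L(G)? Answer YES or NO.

CNF form of G:
  S -> C B | T0 T1
  A -> T0 C | T1 T1 | T2 S
  B -> T1 B | T2 T3
  C -> S A | T0 C | T1 T1 | T2 S | a
  T0 -> a
  T1 -> b
  T2 -> c
  T3 -> d

CYK fill:
  cell(0,0) a: {C,T0}  orig:{C}
  cell(1,1) a: {C,T0}  orig:{C}
  cell(2,2) c: {T2}  orig:{}
  cell(3,3) d: {T3}  orig:{}
  cell(0,1) aa: {A,C}
  cell(1,2) ac: ∅
  cell(2,3) cd: {B}
  cell(0,2) aac: ∅
  cell(1,3) acd: {S}
  cell(0,3) aacd: {S}

S ∈ T[0,3] ⇒ YES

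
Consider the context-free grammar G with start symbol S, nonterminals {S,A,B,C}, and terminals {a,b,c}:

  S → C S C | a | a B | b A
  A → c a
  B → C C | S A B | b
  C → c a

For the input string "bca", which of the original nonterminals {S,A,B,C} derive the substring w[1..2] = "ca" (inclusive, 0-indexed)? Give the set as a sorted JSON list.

Convert to CNF:
  S -> C X4 | T1 B | T2 A | a
  A -> T0 T1
  B -> C C | S X3 | b
  C -> T0 T1
  T0 -> c
  T1 -> a
  T2 -> b
  X3 -> A B
  X4 -> S C

CYK table (by increasing span) — only the sub-triangle for w[1..2]:
  [1..1]={T0}  "c"  orig:{}
  [2..2]={S,T1}  "a"  orig:{S}
  [1..2]={A,C}  "ca"

Original NTs in T[1,2] deriving "ca": ["A", "C"]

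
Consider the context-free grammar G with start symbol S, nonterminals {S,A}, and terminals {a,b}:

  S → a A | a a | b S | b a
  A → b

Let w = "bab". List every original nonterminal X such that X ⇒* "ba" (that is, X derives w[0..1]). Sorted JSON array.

CNF form of G:
  S -> T0 A | T0 T0 | T1 S | T1 T0
  A -> b
  T0 -> a
  T1 -> b

CYK table (by increasing span) (cells [i..j] with 0 ≤ i ≤ j ≤ 1 only):
  cell(0,0) b: {A,T1}  orig:{A}
  cell(1,1) a: {T0}  orig:{}
  cell(0,1) ba: {S}

Original NTs in T[0,1] deriving "ba": ["S"]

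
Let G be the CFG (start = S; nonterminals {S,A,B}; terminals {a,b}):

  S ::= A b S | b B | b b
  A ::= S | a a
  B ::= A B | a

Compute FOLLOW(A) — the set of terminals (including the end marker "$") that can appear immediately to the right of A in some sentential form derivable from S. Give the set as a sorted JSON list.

FIRST sets, iterate to fixpoint:
round 1:
  A via A→a a: +{a}
  B via B→A B: +{a}
  S via S→A b S: +{a}
  S via S→b B: +{b}
  FIRST[S]={a,b}  FIRST[A]={a}  FIRST[B]={a}
round 2:
  A via A→S: +{b}
  B via B→A B: +{b}
  FIRST[S]={a,b}  FIRST[A]={a,b}  FIRST[B]={a,b}
round 3: — fixpoint
  FIRST[S]={a,b}  FIRST[A]={a,b}  FIRST[B]={a,b}

FOLLOW sets:
initialize: $ ∈ FOLLOW(S)
round 1:
  B→A B: FOLLOW(A) ⊇ FIRST(B) = {a,b}; new: +{a,b}
  S→b B: FOLLOW(B) ⊇ FOLLOW(S) ⊇ {$}; new: +{$}
  S: {$}  A: {a,b}  B: {$}
round 2:
  A→S: FOLLOW(S) ⊇ FOLLOW(A) ⊇ {a,b}; new: +{a,b}
  S→b B: FOLLOW(B) ⊇ FOLLOW(S) ⊇ {$,a,b}; new: +{a,b}
  S: {$,a,b}  A: {a,b}  B: {$,a,b}
round 3: (no change)
  S: {$,a,b}  A: {a,b}  B: {$,a,b}

FOLLOW(A) = ["a", "b"]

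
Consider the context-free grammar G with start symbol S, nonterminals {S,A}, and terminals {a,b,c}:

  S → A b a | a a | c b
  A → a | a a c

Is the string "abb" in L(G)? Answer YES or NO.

CNF form of G:
  S -> A X4 | T0 T0 | T1 T2
  A -> T0 X3 | a
  T0 -> a
  T1 -> c
  T2 -> b
  X3 -> T0 T1
  X4 -> T2 T0

CYK fill:
  [0..0]={A,T0}  "a"  orig:{A}
  [1..1]={T2}  "b"  orig:{}
  [2..2]={T2}  "b"  orig:{}
  [0..1]=∅  "ab"
  [1..2]=∅  "bb"
  [0..2]=∅  "abb"

S ∉ T[0,2] ⇒ NO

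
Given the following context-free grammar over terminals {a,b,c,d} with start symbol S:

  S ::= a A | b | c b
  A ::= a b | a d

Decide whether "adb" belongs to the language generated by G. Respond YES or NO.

CNF form of G:
  S -> T0 A | T3 T1 | b
  A -> T0 T1 | T0 T2
  T0 -> a
  T1 -> b
  T2 -> d
  T3 -> c

Fill CYK table bottom-up:
  cell(0,0) a: {T0}  orig:{}
  cell(1,1) d: {T2}  orig:{}
  cell(2,2) b: {S,T1}  orig:{S}
  cell(0,1) ad: {A}
  cell(1,2) db: ∅
  cell(0,2) adb: ∅

S ∉ T[0,2] ⇒ NO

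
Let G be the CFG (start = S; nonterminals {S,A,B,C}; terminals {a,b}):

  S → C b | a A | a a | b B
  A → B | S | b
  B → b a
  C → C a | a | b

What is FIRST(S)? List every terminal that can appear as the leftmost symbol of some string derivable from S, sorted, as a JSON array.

FIRST sets, iterate to fixpoint:
[1]
  A via A→b: +{b}
  B via B→b a: +{b}
  C via C→a: +{a}
  C via C→b: +{b}
  S via S→C b: +{a,b}
  S: {a,b}  A: {b}  B: {b}  C: {a,b}
[2]
  A via A→S: +{a}
  S: {a,b}  A: {a,b}  B: {b}  C: {a,b}
[3] — fixpoint
  S: {a,b}  A: {a,b}  B: {b}  C: {a,b}

FIRST(S) = ["a", "b"]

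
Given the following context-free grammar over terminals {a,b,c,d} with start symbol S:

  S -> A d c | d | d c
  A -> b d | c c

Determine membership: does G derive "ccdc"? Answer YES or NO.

Convert to CNF:
  S -> A X3 | T1 T2 | d
  A -> T0 T1 | T2 T2
  T0 -> b
  T1 -> d
  T2 -> c
  X3 -> T1 T2

Fill CYK table bottom-up:
  T[0,0] 'c' = {T2}  orig:{}
  T[1,1] 'c' = {T2}  orig:{}
  T[2,2] 'd' = {S,T1}  orig:{S}
  T[3,3] 'c' = {T2}  orig:{}
  T[0,1] 'cc' = {A}
  T[1,2] 'cd' = ∅
  T[2,3] 'dc' = {S,X3}  orig:{S}
  T[0,2] 'ccd' = ∅
  T[1,3] 'cdc' = ∅
  T[0,3] 'ccdc' = {S}

S ∈ T[0,3] ⇒ YES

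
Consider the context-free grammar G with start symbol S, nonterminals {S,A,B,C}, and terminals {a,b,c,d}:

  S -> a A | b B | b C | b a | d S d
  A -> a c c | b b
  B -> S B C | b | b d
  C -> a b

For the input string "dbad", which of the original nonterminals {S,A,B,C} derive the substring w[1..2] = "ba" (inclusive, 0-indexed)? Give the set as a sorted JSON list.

Convert to CNF:
  S -> T0 A | T2 B | T2 C | T2 T0 | T3 X6
  A -> T0 X4 | T2 T2
  B -> S X5 | T2 T3 | b
  C -> T0 T2
  T0 -> a
  T1 -> c
  T2 -> b
  T3 -> d
  X4 -> T1 T1
  X5 -> B C
  X6 -> S T3

Fill CYK table bottom-up — only the sub-triangle for w[1..2]:
  T[1,1] 'b' = {B,T2}  orig:{B}
  T[2,2] 'a' = {T0}  orig:{}
  T[1,2] 'ba' = {S}

Original NTs in T[1,2] deriving "ba": ["S"]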